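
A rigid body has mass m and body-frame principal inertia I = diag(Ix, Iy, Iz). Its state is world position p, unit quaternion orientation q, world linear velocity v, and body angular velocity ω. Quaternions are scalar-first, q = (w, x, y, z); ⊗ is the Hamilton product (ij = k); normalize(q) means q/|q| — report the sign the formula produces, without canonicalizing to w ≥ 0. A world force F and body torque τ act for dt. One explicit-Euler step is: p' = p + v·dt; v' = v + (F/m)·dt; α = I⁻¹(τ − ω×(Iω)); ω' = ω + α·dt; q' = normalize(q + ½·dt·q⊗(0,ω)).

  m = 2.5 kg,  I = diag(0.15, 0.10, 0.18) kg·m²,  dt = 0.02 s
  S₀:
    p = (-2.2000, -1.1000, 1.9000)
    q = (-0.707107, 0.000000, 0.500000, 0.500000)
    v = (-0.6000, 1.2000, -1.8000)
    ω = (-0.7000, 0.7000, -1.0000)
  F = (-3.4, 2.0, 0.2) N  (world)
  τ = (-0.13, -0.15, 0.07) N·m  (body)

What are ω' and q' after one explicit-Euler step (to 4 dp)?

precession coupling ω×(Iω) = (-0.0560, -0.0210, 0.0245)
(τ − ω×Iω)/I = (-0.4933, -1.2900, 0.2528)
new body rate ω' = (-0.7099, 0.6742, -0.9949)
Hamilton product q⊗(0,ω) = (0.1500000, -0.3550251, -0.8449749, 1.0571070)
q' = normalize(q + ½dt·q⊗(0,ω)) = (-0.7055, -0.0035, 0.4915, 0.5105)

ω' = (-0.7099, 0.6742, -0.9949)
q' = (-0.7055, -0.0035, 0.4915, 0.5105)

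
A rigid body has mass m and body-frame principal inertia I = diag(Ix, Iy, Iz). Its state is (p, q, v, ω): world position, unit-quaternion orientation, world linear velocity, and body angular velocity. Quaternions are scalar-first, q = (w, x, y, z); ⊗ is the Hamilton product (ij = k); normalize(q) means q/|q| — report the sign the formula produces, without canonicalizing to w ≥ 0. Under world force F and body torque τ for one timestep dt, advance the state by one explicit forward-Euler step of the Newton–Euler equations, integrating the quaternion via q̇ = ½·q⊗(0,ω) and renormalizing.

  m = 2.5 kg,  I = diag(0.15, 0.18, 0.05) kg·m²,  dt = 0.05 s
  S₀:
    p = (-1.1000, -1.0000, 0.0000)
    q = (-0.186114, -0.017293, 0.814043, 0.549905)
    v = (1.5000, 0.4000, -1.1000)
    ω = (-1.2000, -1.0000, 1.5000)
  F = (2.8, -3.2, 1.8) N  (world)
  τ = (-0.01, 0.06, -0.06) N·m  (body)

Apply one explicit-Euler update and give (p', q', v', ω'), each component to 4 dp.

p' = (-1.0250, -0.9800, -0.0550)
q' = (-0.1866, 0.0325, 0.8017, 0.5669)
v' = (1.5560, 0.3360, -1.0640)
ω' = (-1.2683, -0.9333, 1.4040)

linear accel F/m = (1.1200, -1.2800, 0.7200)
p' = p + v·dt = (-1.0250, -0.9800, -0.0550)
new velocity v' = (1.5560, 0.3360, -1.0640)
α = I⁻¹(τ − ω×Iω) = (-1.3667, 1.3333, -1.9200)
ω' = ω + α·dt = (-1.2683, -0.9333, 1.4040)
2q̇ = q⊗(0,ω) = (-0.0315661, 1.9943063, -0.4478325, 0.7149736)
updated quaternion q' = (-0.1866, 0.0325, 0.8017, 0.5669)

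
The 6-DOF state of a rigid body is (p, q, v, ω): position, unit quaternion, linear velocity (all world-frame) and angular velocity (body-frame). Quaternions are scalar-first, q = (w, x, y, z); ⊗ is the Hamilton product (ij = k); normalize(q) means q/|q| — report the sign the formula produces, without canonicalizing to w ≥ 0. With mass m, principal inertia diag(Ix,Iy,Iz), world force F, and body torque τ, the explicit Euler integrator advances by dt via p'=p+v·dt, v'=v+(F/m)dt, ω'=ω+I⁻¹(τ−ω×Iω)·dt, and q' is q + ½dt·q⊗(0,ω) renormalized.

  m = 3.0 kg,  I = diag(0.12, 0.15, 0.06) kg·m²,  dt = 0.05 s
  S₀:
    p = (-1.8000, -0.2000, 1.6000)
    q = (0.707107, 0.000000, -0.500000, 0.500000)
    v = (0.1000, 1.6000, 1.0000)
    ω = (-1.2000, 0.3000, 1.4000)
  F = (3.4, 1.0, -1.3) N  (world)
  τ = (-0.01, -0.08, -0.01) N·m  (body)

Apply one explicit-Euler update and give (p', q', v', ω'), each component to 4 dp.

p' = (-1.7950, -0.1200, 1.6500)
q' = (0.6926, -0.0424, -0.5091, 0.5092)
v' = (0.1567, 1.6167, 0.9783)
ω' = (-1.1884, 0.3069, 1.4007)

a = (1.1333, 0.3333, -0.4333)
new position p' = (-1.7950, -0.1200, 1.6500)
v + (F/m)dt = (0.1567, 1.6167, 0.9783)
(τ − ω×Iω)/I = (0.2317, 0.1387, 0.0133)
new body rate ω' = (-1.1884, 0.3069, 1.4007)
q⊗(0,ω) = (-0.5500000, -1.6985284, -0.3878679, 0.3899498)
q' = normalize(q + ½dt·q⊗(0,ω)) = (0.6926, -0.0424, -0.5091, 0.5092)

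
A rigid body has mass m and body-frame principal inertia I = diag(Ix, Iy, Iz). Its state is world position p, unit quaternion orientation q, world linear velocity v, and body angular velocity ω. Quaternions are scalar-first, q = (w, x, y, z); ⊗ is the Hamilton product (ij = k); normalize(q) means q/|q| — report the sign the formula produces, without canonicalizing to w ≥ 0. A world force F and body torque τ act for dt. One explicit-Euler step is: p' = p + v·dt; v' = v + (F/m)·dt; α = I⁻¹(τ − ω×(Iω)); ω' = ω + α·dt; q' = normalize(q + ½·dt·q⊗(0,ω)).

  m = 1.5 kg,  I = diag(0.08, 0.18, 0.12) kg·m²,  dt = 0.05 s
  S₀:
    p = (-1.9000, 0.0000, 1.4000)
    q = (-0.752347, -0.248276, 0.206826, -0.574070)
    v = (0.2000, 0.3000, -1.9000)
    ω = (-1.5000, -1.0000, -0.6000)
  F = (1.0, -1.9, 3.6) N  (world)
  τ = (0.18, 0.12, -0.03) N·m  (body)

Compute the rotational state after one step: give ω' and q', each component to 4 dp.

ω×(Iω) gyroscopic = (-0.0360, -0.0360, 0.1500)
angular accel α = (2.7000, 0.8667, -1.5000)
new body rate ω' = (-1.3650, -0.9567, -0.6750)
Hamilton product q⊗(0,ω) = (-0.5100300, 0.4303549, 1.4644864, 1.0099232)
q' = normalize(q + ½dt·q⊗(0,ω)) = (-0.7642, -0.2372, 0.2432, -0.5482)

ω' = (-1.3650, -0.9567, -0.6750)
q' = (-0.7642, -0.2372, 0.2432, -0.5482)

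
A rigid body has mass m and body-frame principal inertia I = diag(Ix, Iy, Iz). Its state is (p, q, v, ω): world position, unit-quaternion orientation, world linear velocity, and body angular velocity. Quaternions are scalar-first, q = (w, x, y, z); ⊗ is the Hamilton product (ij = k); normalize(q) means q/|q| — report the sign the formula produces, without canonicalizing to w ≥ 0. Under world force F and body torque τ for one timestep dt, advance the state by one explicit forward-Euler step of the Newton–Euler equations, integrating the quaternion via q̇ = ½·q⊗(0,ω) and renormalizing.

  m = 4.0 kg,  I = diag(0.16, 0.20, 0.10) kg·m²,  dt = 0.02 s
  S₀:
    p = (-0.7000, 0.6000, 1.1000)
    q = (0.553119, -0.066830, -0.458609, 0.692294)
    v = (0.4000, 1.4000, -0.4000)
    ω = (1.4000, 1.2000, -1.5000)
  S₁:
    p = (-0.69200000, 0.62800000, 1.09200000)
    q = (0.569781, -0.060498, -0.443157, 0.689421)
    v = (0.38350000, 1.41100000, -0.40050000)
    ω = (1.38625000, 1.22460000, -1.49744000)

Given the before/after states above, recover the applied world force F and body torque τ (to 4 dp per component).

F = (-3.3000, 2.2000, -0.1000)
τ = (0.0700, 0.1200, 0.0800)

v₁ − v₀ = (-0.01650000, 0.01100000, -0.00050000)
F = m·Δv/dt = (-3.3000, 2.2000, -0.1000)
rate change Δω = (-0.01375000, 0.02460000, 0.00256000)
applied torque τ = (0.0700, 0.1200, 0.0800)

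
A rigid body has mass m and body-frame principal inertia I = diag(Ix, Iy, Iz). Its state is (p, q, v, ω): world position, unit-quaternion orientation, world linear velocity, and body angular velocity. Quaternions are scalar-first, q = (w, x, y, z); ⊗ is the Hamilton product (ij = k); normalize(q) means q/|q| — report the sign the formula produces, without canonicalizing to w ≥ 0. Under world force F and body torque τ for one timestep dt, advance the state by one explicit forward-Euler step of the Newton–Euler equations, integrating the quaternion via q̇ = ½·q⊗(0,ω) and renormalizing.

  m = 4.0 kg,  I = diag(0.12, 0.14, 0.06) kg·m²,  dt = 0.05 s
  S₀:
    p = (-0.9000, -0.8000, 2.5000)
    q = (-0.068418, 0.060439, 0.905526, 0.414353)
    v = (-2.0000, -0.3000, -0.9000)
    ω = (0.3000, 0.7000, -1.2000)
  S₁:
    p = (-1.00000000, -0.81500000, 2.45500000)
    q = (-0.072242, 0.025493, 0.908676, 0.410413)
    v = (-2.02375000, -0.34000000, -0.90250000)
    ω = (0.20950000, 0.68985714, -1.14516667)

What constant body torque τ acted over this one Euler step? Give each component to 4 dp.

τ = (-0.1500, -0.0500, 0.0700)

ω₁ − ω₀ = (-0.09050000, -0.01014286, 0.05483333)
applied torque τ = (-0.1500, -0.0500, 0.0700)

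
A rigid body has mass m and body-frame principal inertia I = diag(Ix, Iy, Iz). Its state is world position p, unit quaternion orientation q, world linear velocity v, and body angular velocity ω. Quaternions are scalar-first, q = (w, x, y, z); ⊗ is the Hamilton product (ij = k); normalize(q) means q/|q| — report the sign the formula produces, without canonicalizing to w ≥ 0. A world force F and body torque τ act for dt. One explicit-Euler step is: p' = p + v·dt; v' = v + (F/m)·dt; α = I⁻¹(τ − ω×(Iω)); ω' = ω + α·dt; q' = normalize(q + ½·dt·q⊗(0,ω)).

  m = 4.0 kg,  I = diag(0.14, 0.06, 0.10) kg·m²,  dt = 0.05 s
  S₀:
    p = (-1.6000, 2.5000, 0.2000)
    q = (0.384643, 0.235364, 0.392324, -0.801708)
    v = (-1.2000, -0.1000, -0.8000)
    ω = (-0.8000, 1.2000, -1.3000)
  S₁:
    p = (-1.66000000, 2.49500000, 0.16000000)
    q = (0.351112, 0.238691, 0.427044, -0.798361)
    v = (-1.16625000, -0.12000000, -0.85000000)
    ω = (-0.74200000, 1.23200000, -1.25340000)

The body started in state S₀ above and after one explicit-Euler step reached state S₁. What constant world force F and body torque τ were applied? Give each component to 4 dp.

Δv = v₁−v₀ = (0.03375000, -0.02000000, -0.05000000)
applied force F = (2.7000, -1.6000, -4.0000)
rate change Δω = (0.05800000, 0.03200000, 0.04660000)
ω₀×(Iω₀) = (-0.0624, 0.0416, 0.0768)
applied torque τ = (0.1000, 0.0800, 0.1700)

F = (2.7000, -1.6000, -4.0000)
τ = (0.1000, 0.0800, 0.1700)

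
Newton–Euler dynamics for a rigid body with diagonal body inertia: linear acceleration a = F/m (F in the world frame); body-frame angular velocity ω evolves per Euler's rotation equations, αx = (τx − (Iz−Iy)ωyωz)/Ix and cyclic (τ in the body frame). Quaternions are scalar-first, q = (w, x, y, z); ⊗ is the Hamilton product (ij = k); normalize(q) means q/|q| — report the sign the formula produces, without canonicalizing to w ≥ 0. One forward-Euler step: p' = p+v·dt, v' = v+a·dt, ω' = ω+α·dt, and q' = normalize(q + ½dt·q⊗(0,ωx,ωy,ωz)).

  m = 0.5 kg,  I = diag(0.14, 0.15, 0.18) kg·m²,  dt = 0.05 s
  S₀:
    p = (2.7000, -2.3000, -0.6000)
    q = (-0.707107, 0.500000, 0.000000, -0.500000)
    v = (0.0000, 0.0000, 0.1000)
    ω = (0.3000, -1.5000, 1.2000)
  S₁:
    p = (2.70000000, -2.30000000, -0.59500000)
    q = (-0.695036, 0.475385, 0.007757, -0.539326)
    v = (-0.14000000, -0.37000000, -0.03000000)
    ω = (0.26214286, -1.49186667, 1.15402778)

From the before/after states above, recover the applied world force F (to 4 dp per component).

F = (-1.4000, -3.7000, -1.3000)

velocity change Δv = (-0.14000000, -0.37000000, -0.13000000)
m·(v₁−v₀)/dt = (-1.4000, -3.7000, -1.3000)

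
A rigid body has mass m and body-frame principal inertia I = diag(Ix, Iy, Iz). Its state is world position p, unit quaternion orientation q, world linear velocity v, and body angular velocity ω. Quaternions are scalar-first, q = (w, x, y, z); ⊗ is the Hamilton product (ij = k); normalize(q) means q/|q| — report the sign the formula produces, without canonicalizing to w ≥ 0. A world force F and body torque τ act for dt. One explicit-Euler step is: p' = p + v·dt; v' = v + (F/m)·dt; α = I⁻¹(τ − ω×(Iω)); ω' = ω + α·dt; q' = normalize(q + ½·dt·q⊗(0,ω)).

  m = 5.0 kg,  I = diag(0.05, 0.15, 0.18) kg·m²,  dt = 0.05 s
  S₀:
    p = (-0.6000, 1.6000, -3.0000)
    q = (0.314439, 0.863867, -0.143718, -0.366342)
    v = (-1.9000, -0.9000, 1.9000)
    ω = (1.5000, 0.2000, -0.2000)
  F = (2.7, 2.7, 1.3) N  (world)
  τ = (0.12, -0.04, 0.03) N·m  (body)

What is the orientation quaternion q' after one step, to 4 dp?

q⊗(0,ω) = (-1.3403253, 0.5736705, -0.3138518, 0.3254626)
q' = normalize(q + ½dt·q⊗(0,ω)) = (0.2807, 0.8776, -0.1515, -0.3579)

q' = (0.2807, 0.8776, -0.1515, -0.3579)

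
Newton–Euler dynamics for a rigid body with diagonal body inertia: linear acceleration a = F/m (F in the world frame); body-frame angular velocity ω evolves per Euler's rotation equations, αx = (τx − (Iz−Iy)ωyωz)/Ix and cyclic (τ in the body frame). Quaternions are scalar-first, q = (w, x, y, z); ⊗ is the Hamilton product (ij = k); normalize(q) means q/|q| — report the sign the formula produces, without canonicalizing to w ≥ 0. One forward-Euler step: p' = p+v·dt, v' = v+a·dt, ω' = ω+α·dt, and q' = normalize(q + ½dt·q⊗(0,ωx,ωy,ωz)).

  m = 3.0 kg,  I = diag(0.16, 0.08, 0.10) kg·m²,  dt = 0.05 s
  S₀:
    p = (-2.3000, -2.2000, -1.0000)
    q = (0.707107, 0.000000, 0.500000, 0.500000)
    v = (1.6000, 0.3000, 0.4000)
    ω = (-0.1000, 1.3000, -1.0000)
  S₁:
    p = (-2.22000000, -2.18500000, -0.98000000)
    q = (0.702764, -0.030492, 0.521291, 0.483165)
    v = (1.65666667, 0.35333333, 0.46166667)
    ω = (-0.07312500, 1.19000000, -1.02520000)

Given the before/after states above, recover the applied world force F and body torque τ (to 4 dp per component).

ω₁ − ω₀ = (0.02687500, -0.11000000, -0.02520000)
I·α + gyro = (0.0600, -0.1700, -0.0400)
v₁ − v₀ = (0.05666667, 0.05333333, 0.06166667)
F = m·Δv/dt = (3.4000, 3.2000, 3.7000)

F = (3.4000, 3.2000, 3.7000)
τ = (0.0600, -0.1700, -0.0400)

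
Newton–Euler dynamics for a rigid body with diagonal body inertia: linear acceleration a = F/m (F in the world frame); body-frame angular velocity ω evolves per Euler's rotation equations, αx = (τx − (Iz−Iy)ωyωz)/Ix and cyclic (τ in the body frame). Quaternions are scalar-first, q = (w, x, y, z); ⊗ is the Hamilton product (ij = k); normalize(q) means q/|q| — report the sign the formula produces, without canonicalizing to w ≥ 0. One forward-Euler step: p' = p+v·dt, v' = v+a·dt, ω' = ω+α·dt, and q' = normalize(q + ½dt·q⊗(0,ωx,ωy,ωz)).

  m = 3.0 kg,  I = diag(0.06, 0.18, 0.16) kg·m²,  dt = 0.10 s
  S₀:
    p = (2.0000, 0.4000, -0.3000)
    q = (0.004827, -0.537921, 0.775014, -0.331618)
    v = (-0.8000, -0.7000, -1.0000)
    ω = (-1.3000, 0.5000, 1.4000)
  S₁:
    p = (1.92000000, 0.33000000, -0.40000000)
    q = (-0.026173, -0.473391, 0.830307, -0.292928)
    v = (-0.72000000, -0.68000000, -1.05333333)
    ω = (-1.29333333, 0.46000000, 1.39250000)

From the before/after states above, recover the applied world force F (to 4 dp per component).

F = (2.4000, 0.6000, -1.6000)

v₁ − v₀ = (0.08000000, 0.02000000, -0.05333333)
F = m·Δv/dt = (2.4000, 0.6000, -1.6000)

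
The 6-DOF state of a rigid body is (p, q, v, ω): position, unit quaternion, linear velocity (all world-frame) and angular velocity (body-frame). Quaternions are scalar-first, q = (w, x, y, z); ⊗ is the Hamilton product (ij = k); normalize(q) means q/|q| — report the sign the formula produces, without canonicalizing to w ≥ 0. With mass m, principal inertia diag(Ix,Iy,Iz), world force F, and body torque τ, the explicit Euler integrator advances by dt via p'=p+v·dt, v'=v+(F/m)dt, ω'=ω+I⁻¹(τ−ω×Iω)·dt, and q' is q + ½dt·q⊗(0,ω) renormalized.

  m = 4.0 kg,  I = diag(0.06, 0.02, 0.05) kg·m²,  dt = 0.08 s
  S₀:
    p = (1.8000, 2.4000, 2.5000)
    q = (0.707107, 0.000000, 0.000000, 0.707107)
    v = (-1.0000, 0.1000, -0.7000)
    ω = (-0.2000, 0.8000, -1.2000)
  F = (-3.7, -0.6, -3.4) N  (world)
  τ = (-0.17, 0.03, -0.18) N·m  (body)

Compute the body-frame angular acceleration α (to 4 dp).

α = (-2.3533, 1.3800, -3.7280)

ω×(Iω) gyroscopic = (-0.0288, 0.0024, 0.0064)
angular accel α = (-2.3533, 1.3800, -3.7280)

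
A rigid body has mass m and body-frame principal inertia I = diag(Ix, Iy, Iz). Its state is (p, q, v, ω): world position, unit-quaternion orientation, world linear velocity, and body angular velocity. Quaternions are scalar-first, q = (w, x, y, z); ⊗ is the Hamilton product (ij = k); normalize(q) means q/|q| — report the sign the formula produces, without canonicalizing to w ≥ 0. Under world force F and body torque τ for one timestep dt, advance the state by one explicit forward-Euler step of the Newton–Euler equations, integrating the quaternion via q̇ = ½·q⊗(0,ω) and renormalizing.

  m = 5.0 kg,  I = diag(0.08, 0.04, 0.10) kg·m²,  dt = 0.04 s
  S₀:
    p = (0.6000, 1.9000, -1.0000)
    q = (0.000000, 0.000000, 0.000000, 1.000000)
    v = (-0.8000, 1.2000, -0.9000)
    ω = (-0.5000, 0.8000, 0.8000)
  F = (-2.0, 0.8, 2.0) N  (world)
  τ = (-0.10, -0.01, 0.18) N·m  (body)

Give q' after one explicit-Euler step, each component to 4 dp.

q' = (-0.0160, -0.0160, -0.0100, 0.9997)

Hamilton product q⊗(0,ω) = (-0.8000000, -0.8000000, -0.5000000, 0.0000000)
updated quaternion q' = (-0.0160, -0.0160, -0.0100, 0.9997)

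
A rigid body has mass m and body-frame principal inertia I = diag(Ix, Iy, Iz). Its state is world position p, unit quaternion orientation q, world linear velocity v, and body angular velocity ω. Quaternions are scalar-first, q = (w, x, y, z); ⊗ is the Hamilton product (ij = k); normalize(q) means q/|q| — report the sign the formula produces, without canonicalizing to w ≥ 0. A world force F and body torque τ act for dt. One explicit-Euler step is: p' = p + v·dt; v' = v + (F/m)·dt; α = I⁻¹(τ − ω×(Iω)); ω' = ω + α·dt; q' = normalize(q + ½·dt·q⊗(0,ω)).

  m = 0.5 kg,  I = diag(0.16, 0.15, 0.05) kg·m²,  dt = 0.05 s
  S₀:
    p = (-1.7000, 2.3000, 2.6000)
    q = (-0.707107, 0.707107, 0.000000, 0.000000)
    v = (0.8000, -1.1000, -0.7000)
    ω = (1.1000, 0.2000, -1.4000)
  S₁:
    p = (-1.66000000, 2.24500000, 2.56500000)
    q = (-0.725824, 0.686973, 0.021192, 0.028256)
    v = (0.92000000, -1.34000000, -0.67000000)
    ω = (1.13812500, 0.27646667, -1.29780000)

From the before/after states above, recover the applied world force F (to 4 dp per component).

F = (1.2000, -2.4000, 0.3000)

velocity change Δv = (0.12000000, -0.24000000, 0.03000000)
m·(v₁−v₀)/dt = (1.2000, -2.4000, 0.3000)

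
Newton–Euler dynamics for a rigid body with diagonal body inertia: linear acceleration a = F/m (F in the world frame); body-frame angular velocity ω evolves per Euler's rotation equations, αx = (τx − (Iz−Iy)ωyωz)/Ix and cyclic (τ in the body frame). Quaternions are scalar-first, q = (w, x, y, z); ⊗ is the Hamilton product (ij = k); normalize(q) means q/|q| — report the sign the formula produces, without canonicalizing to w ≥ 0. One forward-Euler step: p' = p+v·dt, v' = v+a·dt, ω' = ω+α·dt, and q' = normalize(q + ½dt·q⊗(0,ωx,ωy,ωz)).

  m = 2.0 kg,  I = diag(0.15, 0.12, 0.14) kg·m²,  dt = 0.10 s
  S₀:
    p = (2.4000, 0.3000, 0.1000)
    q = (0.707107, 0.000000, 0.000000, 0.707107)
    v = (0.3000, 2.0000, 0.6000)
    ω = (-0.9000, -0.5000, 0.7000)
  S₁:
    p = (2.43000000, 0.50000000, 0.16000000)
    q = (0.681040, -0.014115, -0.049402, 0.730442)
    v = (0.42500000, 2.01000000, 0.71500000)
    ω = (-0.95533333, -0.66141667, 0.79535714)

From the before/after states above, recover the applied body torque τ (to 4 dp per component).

τ = (-0.0900, -0.2000, 0.1200)

rate change Δω = (-0.05533333, -0.16141667, 0.09535714)
gyro term ω₀×Iω₀ = (-0.0070, -0.0063, -0.0135)
I·α + gyro = (-0.0900, -0.2000, 0.1200)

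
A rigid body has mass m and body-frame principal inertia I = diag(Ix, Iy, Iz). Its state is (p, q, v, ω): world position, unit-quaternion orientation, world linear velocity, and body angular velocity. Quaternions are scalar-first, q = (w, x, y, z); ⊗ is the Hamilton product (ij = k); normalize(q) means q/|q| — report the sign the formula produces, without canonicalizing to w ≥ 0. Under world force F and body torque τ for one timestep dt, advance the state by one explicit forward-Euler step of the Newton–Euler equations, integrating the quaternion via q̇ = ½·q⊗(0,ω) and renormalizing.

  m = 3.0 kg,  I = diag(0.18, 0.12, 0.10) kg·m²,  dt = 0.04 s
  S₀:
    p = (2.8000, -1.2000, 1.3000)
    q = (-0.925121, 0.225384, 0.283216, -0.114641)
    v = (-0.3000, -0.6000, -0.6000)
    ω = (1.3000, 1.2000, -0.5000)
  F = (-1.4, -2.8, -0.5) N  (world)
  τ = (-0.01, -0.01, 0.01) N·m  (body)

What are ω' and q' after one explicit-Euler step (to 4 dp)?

α = I⁻¹(τ − ω×Iω) = (-0.1222, 0.3500, 1.0360)
new body rate ω' = (1.2951, 1.2140, -0.4586)
Hamilton product q⊗(0,ω) = (-0.6901789, -1.2066961, -1.1464865, 0.3648405)
updated quaternion q' = (-0.9383, 0.2011, 0.2601, -0.1073)

ω' = (1.2951, 1.2140, -0.4586)
q' = (-0.9383, 0.2011, 0.2601, -0.1073)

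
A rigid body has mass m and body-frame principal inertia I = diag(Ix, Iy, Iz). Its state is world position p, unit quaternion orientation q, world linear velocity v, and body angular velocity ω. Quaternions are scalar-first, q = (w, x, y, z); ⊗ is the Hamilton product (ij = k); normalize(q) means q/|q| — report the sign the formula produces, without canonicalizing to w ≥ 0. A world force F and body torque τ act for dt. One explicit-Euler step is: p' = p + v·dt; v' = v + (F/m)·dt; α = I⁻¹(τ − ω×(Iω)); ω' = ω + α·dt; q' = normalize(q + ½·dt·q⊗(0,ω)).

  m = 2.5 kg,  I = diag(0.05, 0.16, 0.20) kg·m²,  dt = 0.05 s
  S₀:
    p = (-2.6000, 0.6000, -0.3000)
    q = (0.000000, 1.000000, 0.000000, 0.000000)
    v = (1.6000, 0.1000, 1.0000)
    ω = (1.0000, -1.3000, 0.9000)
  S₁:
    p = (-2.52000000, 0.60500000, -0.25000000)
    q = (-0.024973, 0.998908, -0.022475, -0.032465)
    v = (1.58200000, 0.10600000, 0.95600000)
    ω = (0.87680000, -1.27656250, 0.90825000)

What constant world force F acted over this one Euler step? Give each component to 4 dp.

Δv = v₁−v₀ = (-0.01800000, 0.00600000, -0.04400000)
F = m·Δv/dt = (-0.9000, 0.3000, -2.2000)

F = (-0.9000, 0.3000, -2.2000)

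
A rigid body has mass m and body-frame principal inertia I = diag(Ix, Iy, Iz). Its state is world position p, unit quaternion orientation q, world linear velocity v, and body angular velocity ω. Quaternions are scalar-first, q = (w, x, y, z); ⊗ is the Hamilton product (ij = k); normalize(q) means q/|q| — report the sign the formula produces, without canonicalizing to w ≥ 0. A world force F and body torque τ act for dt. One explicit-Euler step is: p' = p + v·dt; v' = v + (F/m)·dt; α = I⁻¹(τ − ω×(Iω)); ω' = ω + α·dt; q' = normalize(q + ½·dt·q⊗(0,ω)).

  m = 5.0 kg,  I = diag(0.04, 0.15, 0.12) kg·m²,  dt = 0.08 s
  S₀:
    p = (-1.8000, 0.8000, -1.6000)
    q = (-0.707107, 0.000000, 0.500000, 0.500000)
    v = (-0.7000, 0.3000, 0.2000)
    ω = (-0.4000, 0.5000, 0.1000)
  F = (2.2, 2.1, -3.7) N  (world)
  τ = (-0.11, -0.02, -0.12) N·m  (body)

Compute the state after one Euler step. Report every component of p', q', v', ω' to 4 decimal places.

angular accel α = (-2.7125, -0.1547, -0.8167)
ω + α·dt = (-0.6170, 0.4876, 0.0347)
q⊗(0,ω) = (-0.3000000, 0.0828428, -0.5535535, 0.1292893)
q' = normalize(q + ½dt·q⊗(0,ω)) = (-0.7189, 0.0033, 0.4777, 0.5050)
linear accel F/m = (0.4400, 0.4200, -0.7400)
new position p' = (-1.8560, 0.8240, -1.5840)
v' = v + a·dt = (-0.6648, 0.3336, 0.1408)

p' = (-1.8560, 0.8240, -1.5840)
q' = (-0.7189, 0.0033, 0.4777, 0.5050)
v' = (-0.6648, 0.3336, 0.1408)
ω' = (-0.6170, 0.4876, 0.0347)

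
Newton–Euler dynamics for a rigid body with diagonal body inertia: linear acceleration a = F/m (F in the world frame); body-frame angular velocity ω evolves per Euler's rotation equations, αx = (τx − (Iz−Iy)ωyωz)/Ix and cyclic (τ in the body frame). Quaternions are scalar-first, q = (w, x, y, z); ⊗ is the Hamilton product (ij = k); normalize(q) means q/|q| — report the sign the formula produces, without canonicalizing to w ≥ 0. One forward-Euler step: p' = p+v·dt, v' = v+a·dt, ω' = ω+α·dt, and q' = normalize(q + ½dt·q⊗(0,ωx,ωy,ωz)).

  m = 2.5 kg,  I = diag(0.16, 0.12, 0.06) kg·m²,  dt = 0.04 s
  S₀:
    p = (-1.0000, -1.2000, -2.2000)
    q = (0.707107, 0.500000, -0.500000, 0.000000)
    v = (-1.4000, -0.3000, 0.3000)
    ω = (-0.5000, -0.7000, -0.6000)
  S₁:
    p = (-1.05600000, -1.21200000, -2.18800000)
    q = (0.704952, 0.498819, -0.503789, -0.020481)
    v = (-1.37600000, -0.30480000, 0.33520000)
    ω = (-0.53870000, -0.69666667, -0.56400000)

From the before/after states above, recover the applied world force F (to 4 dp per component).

F = (1.5000, -0.3000, 2.2000)

Δv = v₁−v₀ = (0.02400000, -0.00480000, 0.03520000)
m·(v₁−v₀)/dt = (1.5000, -0.3000, 2.2000)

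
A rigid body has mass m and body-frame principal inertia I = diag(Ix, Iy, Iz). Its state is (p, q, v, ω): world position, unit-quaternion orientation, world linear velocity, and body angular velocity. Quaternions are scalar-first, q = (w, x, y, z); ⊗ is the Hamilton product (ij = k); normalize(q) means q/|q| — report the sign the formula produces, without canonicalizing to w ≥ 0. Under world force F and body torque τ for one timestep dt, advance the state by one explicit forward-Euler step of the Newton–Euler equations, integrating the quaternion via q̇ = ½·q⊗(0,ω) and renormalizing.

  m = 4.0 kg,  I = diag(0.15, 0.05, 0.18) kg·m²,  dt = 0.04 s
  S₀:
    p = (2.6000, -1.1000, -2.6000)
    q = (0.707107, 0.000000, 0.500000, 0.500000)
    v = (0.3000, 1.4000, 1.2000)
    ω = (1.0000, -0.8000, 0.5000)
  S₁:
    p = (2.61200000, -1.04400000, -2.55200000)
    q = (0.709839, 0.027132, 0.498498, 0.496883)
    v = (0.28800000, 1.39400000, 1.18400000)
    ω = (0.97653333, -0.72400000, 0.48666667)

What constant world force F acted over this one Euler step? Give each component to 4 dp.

F = (-1.2000, -0.6000, -1.6000)

velocity change Δv = (-0.01200000, -0.00600000, -0.01600000)
m·(v₁−v₀)/dt = (-1.2000, -0.6000, -1.6000)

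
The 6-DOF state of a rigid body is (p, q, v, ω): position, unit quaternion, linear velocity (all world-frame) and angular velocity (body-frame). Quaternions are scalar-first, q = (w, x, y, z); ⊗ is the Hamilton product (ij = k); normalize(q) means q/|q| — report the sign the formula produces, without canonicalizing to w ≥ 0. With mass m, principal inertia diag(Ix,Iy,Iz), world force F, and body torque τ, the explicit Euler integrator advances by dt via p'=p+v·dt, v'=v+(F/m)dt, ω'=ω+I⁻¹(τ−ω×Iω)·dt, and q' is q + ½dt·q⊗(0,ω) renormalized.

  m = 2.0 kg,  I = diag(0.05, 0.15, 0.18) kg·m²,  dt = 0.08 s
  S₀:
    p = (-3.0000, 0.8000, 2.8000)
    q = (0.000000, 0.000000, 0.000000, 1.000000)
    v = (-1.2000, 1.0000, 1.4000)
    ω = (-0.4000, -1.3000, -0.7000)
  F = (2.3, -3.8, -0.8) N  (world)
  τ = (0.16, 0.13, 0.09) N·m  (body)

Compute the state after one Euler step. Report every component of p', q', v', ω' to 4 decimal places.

a = (1.1500, -1.9000, -0.4000)
p + v·dt = (-3.0960, 0.8800, 2.9120)
new velocity v' = (-1.1080, 0.8480, 1.3680)
gyro term ω×Iω = (0.0273, -0.0364, 0.0520)
α = I⁻¹(τ − ω×Iω) = (2.6540, 1.1093, 0.2111)
ω + α·dt = (-0.1877, -1.2113, -0.6831)
2q̇ = q⊗(0,ω) = (0.7000000, 1.3000000, -0.4000000, 0.0000000)
q' = normalize(q + ½dt·q⊗(0,ω)) = (0.0279, 0.0519, -0.0160, 0.9981)

p' = (-3.0960, 0.8800, 2.9120)
q' = (0.0279, 0.0519, -0.0160, 0.9981)
v' = (-1.1080, 0.8480, 1.3680)
ω' = (-0.1877, -1.2113, -0.6831)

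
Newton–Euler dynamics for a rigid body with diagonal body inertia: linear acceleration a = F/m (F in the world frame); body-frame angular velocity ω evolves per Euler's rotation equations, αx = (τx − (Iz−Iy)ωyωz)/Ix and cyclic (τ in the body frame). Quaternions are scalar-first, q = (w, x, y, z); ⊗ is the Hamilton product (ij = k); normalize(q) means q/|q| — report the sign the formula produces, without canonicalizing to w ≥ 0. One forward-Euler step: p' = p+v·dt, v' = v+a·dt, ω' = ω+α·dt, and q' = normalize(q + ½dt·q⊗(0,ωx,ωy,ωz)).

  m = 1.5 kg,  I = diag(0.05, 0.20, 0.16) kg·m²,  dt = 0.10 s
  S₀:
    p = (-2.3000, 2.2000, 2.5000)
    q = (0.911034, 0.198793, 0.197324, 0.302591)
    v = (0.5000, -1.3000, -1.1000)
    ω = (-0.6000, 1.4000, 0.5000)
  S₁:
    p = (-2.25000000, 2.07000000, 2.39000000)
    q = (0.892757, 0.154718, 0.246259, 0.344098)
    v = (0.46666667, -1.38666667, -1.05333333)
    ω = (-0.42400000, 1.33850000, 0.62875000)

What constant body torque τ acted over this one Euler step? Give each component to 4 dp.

Δω = ω₁−ω₀ = (0.17600000, -0.06150000, 0.12875000)
gyro term ω₀×Iω₀ = (-0.0280, 0.0330, -0.1260)
I·α + gyro = (0.0600, -0.0900, 0.0800)

τ = (0.0600, -0.0900, 0.0800)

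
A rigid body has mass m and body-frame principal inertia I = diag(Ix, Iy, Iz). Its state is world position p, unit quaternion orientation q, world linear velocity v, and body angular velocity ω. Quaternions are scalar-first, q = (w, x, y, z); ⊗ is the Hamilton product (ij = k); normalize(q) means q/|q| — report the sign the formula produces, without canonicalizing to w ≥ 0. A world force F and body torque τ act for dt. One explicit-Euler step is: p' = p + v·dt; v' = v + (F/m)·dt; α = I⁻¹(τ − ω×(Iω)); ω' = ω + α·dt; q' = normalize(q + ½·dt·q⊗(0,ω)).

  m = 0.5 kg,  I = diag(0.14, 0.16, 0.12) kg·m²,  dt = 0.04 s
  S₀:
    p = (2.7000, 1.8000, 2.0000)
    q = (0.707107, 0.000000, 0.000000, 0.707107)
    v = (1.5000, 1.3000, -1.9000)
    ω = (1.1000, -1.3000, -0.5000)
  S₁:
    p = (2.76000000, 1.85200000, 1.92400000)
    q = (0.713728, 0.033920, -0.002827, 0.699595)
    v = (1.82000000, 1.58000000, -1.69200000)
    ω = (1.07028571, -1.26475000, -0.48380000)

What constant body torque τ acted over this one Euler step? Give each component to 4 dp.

τ = (-0.1300, 0.1300, 0.0200)

Δω = ω₁−ω₀ = (-0.02971429, 0.03525000, 0.01620000)
ω₀×(Iω₀) = (-0.0260, -0.0110, -0.0286)
τ = I·(Δω/dt) + ω₀×(Iω₀) = (-0.1300, 0.1300, 0.0200)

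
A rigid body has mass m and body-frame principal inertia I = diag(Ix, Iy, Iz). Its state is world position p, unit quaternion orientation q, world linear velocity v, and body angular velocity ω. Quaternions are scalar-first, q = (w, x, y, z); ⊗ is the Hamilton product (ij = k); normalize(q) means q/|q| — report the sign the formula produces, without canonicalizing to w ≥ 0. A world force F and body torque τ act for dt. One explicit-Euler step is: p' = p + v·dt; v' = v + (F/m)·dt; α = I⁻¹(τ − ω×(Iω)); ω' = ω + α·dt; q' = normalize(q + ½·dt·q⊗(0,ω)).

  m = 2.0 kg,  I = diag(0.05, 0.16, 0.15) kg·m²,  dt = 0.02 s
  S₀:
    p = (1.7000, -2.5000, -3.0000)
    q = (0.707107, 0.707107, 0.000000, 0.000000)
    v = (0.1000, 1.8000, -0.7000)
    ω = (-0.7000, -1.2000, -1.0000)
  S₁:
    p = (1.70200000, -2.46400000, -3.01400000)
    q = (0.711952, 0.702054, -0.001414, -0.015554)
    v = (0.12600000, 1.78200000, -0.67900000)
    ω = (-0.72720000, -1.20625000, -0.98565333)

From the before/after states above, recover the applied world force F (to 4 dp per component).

F = (2.6000, -1.8000, 2.1000)

v₁ − v₀ = (0.02600000, -0.01800000, 0.02100000)
F = m·Δv/dt = (2.6000, -1.8000, 2.1000)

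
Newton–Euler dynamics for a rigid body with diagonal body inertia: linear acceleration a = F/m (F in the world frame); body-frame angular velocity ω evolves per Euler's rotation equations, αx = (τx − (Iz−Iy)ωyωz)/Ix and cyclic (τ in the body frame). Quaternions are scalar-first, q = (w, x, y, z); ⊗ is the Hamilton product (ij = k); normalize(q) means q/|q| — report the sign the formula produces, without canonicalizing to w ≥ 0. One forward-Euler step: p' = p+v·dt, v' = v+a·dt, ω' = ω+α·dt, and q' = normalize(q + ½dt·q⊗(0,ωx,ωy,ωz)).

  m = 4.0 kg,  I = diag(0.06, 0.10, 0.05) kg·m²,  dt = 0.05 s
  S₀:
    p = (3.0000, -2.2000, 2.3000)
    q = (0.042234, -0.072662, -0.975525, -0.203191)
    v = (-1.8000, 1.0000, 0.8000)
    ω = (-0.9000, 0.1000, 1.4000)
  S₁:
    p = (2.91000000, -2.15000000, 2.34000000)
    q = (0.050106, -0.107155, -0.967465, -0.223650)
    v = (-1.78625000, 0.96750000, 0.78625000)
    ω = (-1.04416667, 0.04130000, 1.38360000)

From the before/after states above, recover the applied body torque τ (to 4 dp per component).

τ = (-0.1800, -0.1300, -0.0200)

Δω = ω₁−ω₀ = (-0.14416667, -0.05870000, -0.01640000)
ω₀×(Iω₀) = (-0.0070, -0.0126, -0.0036)
I·α + gyro = (-0.1800, -0.1300, -0.0200)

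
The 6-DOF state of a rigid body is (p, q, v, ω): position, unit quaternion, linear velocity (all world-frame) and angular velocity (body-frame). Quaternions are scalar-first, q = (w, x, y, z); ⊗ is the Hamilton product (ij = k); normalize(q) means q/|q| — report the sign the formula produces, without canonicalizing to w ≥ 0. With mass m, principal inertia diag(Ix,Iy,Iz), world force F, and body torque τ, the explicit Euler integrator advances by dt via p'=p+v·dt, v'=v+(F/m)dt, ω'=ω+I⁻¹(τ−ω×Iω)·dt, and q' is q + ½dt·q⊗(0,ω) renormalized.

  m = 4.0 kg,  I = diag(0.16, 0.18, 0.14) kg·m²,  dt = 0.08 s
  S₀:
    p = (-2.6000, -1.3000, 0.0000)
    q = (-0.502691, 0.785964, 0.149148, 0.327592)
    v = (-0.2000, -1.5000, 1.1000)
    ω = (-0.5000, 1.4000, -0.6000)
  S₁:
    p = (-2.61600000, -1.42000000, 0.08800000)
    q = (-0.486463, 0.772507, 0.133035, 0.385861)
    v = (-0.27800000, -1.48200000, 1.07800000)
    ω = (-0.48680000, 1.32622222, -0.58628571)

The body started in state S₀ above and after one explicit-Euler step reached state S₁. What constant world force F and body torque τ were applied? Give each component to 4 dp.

Δv = v₁−v₀ = (-0.07800000, 0.01800000, -0.02200000)
F = m·Δv/dt = (-3.9000, 0.9000, -1.1000)
rate change Δω = (0.01320000, -0.07377778, 0.01371429)
I·α + gyro = (0.0600, -0.1600, 0.0100)

F = (-3.9000, 0.9000, -1.1000)
τ = (0.0600, -0.1600, 0.0100)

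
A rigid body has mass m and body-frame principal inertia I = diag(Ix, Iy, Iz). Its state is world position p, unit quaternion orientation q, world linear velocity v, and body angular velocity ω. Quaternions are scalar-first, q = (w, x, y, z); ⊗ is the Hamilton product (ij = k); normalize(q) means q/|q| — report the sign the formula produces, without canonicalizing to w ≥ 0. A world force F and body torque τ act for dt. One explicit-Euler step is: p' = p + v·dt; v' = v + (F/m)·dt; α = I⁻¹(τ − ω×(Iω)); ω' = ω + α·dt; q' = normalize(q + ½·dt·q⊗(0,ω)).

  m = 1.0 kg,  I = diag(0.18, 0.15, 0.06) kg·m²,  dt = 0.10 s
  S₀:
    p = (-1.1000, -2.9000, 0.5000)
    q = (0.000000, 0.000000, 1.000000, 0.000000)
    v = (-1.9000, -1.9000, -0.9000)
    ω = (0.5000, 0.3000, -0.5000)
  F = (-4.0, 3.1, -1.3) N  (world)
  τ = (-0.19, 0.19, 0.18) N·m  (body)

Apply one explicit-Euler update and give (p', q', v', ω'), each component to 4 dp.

a = (-4.0000, 3.1000, -1.3000)
p + v·dt = (-1.2900, -3.0900, 0.4100)
v' = v + a·dt = (-2.3000, -1.5900, -1.0300)
ω×(Iω) gyroscopic = (0.0135, -0.0300, -0.0045)
angular accel α = (-1.1306, 1.4667, 3.0750)
ω + α·dt = (0.3869, 0.4467, -0.1925)
Hamilton product q⊗(0,ω) = (-0.3000000, -0.5000000, 0.0000000, -0.5000000)
q' = normalize(q + ½dt·q⊗(0,ω)) = (-0.0150, -0.0250, 0.9993, -0.0250)

p' = (-1.2900, -3.0900, 0.4100)
q' = (-0.0150, -0.0250, 0.9993, -0.0250)
v' = (-2.3000, -1.5900, -1.0300)
ω' = (0.3869, 0.4467, -0.1925)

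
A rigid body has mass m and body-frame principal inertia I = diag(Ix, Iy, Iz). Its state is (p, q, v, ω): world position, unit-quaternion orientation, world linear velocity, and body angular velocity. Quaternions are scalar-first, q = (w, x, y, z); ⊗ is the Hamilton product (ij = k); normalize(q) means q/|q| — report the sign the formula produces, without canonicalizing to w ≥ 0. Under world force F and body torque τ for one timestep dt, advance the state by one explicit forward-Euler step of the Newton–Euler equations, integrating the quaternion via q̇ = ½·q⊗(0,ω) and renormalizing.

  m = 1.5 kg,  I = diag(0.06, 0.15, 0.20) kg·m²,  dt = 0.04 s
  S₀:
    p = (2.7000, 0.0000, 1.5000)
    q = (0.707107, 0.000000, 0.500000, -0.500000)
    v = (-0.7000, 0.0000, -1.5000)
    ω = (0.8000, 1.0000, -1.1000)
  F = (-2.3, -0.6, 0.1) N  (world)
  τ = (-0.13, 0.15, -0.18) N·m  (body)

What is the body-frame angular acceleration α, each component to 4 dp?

α = (-1.2500, 0.1787, -1.2600)

precession coupling ω×(Iω) = (-0.0550, 0.1232, 0.0720)
angular accel α = (-1.2500, 0.1787, -1.2600)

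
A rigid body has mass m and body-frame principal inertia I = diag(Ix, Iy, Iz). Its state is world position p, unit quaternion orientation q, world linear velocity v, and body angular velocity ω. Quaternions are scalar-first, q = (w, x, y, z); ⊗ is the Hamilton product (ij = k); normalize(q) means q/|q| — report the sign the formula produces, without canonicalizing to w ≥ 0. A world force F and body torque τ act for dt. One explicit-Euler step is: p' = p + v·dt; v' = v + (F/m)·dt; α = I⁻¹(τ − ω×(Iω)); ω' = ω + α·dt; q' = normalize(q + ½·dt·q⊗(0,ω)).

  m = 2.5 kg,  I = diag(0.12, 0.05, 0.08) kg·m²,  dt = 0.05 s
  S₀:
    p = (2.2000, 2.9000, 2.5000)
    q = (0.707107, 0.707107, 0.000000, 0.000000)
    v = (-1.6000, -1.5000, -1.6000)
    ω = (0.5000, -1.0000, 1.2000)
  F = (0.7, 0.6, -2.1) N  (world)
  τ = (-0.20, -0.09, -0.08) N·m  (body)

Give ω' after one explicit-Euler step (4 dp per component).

ω' = (0.4317, -1.1140, 1.1281)

gyro term ω×Iω = (-0.0360, 0.0240, 0.0350)
angular accel α = (-1.3667, -2.2800, -1.4375)
ω + α·dt = (0.4317, -1.1140, 1.1281)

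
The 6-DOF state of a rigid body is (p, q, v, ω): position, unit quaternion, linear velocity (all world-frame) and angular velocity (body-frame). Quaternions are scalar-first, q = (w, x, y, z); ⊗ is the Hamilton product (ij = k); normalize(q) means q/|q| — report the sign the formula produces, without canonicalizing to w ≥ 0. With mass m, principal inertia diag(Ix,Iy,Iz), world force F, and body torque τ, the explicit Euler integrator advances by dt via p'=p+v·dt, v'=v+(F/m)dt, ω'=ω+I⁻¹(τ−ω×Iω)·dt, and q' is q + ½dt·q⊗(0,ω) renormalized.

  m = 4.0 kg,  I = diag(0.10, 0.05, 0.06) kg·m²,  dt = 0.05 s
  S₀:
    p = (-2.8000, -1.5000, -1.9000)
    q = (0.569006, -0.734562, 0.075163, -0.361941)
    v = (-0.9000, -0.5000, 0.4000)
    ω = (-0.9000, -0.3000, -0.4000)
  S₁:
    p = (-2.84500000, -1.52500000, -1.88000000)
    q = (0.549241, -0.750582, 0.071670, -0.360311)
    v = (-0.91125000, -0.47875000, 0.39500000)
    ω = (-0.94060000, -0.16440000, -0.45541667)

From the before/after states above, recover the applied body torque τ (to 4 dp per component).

τ = (-0.0800, 0.1500, -0.0800)

Δω = ω₁−ω₀ = (-0.04060000, 0.13560000, -0.05541667)
applied torque τ = (-0.0800, 0.1500, -0.0800)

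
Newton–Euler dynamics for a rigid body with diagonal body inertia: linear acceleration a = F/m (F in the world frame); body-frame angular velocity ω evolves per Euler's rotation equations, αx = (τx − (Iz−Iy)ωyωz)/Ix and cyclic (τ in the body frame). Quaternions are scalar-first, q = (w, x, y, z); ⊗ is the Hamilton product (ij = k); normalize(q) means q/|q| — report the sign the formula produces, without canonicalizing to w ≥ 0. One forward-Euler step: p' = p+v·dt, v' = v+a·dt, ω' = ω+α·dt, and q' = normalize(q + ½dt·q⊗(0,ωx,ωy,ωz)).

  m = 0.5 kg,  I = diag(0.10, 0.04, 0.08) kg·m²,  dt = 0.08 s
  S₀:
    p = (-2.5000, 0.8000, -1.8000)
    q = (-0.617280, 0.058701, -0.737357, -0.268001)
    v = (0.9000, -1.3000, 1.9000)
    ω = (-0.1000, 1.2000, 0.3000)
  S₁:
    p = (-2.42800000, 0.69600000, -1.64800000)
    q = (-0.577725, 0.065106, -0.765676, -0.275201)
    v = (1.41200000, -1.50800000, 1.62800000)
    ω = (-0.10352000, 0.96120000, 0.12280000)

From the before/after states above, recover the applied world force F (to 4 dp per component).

F = (3.2000, -1.3000, -1.7000)

Δv = v₁−v₀ = (0.51200000, -0.20800000, -0.27200000)
applied force F = (3.2000, -1.3000, -1.7000)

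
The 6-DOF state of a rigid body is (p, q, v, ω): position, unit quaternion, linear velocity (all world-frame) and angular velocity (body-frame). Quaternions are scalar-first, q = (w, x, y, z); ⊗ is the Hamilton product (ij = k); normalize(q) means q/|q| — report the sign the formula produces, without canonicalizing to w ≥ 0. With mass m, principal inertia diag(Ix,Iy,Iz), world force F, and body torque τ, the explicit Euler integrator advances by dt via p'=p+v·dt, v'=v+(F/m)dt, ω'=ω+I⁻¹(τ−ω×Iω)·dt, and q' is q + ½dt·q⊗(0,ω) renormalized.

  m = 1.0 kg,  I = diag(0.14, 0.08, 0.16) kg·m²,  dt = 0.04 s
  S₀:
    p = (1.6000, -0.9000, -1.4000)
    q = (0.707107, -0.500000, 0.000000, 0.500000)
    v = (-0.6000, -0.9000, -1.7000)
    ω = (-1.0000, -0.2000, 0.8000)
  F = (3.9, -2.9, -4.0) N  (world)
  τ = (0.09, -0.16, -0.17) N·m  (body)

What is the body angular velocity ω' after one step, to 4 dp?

gyro term ω×Iω = (-0.0128, 0.0160, -0.0120)
(τ − ω×Iω)/I = (0.7343, -2.2000, -0.9875)
new body rate ω' = (-0.9706, -0.2880, 0.7605)

ω' = (-0.9706, -0.2880, 0.7605)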